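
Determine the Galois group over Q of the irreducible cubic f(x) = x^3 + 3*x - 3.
Gal(K/Q) = S_3 (symmetric group of order 6)

Compute the discriminant of x^3 + (0)*x^2 + (3)*x + (-3): Δ = -351. Since Δ is not a rational square, the Galois group is not contained in A_3; it must be the full S_3 (irreducibility of the cubic rules out anything smaller).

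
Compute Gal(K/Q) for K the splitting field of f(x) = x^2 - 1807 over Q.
Gal(K/Q) = Z/2Z (cyclic of order 2)

x^2 - 1807 is irreducible over Q since 1807 is not a rational square. The splitting field Q(sqrt(1807)) has degree 2 over Q, and its unique nontrivial automorphism is sqrt(1807) ↦ -sqrt(1807). Hence Gal(Q(sqrt(1807))/Q) = Z/2Z.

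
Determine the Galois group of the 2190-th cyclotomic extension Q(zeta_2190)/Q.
|Gal(Q(zeta_2190)/Q)| = phi(2190) = 576; group ≅ (Z/2190Z)^* ≅ Z/2Z × Z/4Z × Z/72Z

The n-th cyclotomic polynomial Φ_2190(x) is the minimal polynomial of zeta_2190 over Q and has degree phi(2190) = 576. So Q(zeta_2190) is a degree-576 Galois extension with Galois group (Z/2190Z)^*. By CRT, (Z/2190Z)^* ≅ (Z/2Z)^* × (Z/3Z)^* × (Z/5Z)^* × (Z/73Z)^*. Each prime-power unit group is (Z/2Z)^* ≅ trivial group (order 1); (Z/3Z)^* ≅ Z/2Z; (Z/5Z)^* ≅ Z/4Z; (Z/73Z)^* ≅ Z/72Z. Hence Gal(Q(zeta_2190)/Q) ≅ Z/2Z × Z/4Z × Z/72Z.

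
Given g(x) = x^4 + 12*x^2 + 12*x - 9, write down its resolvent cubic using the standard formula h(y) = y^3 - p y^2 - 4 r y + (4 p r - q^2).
h(y) = y^3 - 12*y^2 + 36*y - 576

Identify coefficients: p = 12, q = 12, r = -9.
Plug into h(y) = y^3 - p y^2 - 4 r y + (4 p r - q^2):
  h(y) = y^3 - (12) y^2 - 4*(-9) y + (4*(12)*(-9) - (12)^2)
       = y^3 + (-12) y^2 + (36) y + (-576).
Simplifying: h(y) = y^3 - 12*y^2 + 36*y - 576.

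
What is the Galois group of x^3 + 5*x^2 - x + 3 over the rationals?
Gal(K/Q) = S_3 (symmetric group of order 6)

Compute the discriminant of x^3 + (5)*x^2 + (-1)*x + (3): Δ = -1984. Since Δ is not a rational square, the Galois group is not contained in A_3; it must be the full S_3 (irreducibility of the cubic rules out anything smaller).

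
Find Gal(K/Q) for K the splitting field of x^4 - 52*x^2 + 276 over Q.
Gal(K/Q) = V_4 (Klein four-group, Z/2Z × Z/2Z)

f factors as (x^2 - 46)(x^2 - 6), so the splitting field is K = Q(sqrt(46), sqrt(6)). The elements 46, 6, 276 are all non-squares in Q, so sqrt(46) and sqrt(6) generate independent quadratic extensions. Thus [K:Q] = 4 and Gal(K/Q) is generated by the two order-2 automorphisms sqrt(46) ↦ -sqrt(46) and sqrt(6) ↦ -sqrt(6), giving V_4.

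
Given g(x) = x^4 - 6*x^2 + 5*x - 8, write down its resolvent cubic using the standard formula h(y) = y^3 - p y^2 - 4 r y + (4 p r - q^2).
h(y) = y^3 + 6*y^2 + 32*y + 167

Identify coefficients: p = -6, q = 5, r = -8.
Plug into h(y) = y^3 - p y^2 - 4 r y + (4 p r - q^2):
  h(y) = y^3 - (-6) y^2 - 4*(-8) y + (4*(-6)*(-8) - (5)^2)
       = y^3 + (6) y^2 + (32) y + (167).
Simplifying: h(y) = y^3 + 6*y^2 + 32*y + 167.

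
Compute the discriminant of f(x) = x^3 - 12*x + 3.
Δ = 6669

For a depressed cubic x^3 + p x + q the discriminant is Δ = -4 p^3 - 27 q^2 = -4*(-12)^3 - 27*(3)^2 = 6912 - 243 = 6669.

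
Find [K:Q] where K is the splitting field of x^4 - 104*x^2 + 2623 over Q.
[K:Q] = 4

f factors as (x^2 - 43)(x^2 - 61); the splitting field is K = Q(sqrt(43), sqrt(61)). Since 43, 61, and 2623 are all non-squares in Q, the three subfields Q(sqrt(43)), Q(sqrt(61)), Q(sqrt(2623)) are distinct degree-2 extensions, so [K:Q] = 4 (Klein four Galois group).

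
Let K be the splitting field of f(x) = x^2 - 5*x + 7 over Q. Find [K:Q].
[K:Q] = 2

The discriminant of x^2 + (-5)*x + (7) is b^2 - 4c = 25 - (28) = -3. Since -3 is not a perfect square in Q, the polynomial is irreducible over Q. Its two roots generate a degree-2 extension, so [K:Q] = 2.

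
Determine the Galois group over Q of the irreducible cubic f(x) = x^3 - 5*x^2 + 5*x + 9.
Gal(K/Q) = S_3 (symmetric group of order 6)

Compute the discriminant of x^3 + (-5)*x^2 + (5)*x + (9): Δ = -1612. Since Δ is not a rational square, the Galois group is not contained in A_3; it must be the full S_3 (irreducibility of the cubic rules out anything smaller).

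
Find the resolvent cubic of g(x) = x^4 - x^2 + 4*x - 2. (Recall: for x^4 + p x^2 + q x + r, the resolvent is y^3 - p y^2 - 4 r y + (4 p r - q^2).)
h(y) = y^3 + y^2 + 8*y - 8

Identify coefficients: p = -1, q = 4, r = -2.
Plug into h(y) = y^3 - p y^2 - 4 r y + (4 p r - q^2):
  h(y) = y^3 - (-1) y^2 - 4*(-2) y + (4*(-1)*(-2) - (4)^2)
       = y^3 + (1) y^2 + (8) y + (-8).
Simplifying: h(y) = y^3 + y^2 + 8*y - 8.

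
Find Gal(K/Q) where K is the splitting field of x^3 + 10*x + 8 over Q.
Gal(K/Q) = S_3 (symmetric group of order 6)

Compute the discriminant of x^3 + (0)*x^2 + (10)*x + (8): Δ = -5728. Since Δ is not a rational square, the Galois group is not contained in A_3; it must be the full S_3 (irreducibility of the cubic rules out anything smaller).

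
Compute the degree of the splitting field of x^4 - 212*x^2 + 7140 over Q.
[K:Q] = 4

f factors as (x^2 - 170)(x^2 - 42); the splitting field is K = Q(sqrt(170), sqrt(42)). Since 170, 42, and 7140 are all non-squares in Q, the three subfields Q(sqrt(170)), Q(sqrt(42)), Q(sqrt(7140)) are distinct degree-2 extensions, so [K:Q] = 4 (Klein four Galois group).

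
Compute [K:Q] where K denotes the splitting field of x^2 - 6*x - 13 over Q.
[K:Q] = 2

The discriminant of x^2 + (-6)*x + (-13) is b^2 - 4c = 36 - (-52) = 88. Since 88 is not a perfect square in Q, the polynomial is irreducible over Q. Its two roots generate a degree-2 extension, so [K:Q] = 2.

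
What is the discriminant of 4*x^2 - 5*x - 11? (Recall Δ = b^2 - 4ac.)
Δ = 201

For a quadratic a x^2 + b x + c the discriminant is Δ = b^2 - 4ac = (-5)^2 - 4*(4)*(-11) = 25 - (-176) = 201.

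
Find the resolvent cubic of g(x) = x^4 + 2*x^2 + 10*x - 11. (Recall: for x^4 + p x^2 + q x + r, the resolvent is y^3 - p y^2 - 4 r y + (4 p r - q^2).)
h(y) = y^3 - 2*y^2 + 44*y - 188

Identify coefficients: p = 2, q = 10, r = -11.
Plug into h(y) = y^3 - p y^2 - 4 r y + (4 p r - q^2):
  h(y) = y^3 - (2) y^2 - 4*(-11) y + (4*(2)*(-11) - (10)^2)
       = y^3 + (-2) y^2 + (44) y + (-188).
Simplifying: h(y) = y^3 - 2*y^2 + 44*y - 188.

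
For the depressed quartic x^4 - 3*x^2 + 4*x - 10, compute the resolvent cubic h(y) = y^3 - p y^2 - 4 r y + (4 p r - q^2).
h(y) = y^3 + 3*y^2 + 40*y + 104

Identify coefficients: p = -3, q = 4, r = -10.
Plug into h(y) = y^3 - p y^2 - 4 r y + (4 p r - q^2):
  h(y) = y^3 - (-3) y^2 - 4*(-10) y + (4*(-3)*(-10) - (4)^2)
       = y^3 + (3) y^2 + (40) y + (104).
Simplifying: h(y) = y^3 + 3*y^2 + 40*y + 104.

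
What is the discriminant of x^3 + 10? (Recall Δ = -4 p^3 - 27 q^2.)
Δ = -2700

For a depressed cubic x^3 + p x + q the discriminant is Δ = -4 p^3 - 27 q^2 = -4*(0)^3 - 27*(10)^2 = 0 - 2700 = -2700.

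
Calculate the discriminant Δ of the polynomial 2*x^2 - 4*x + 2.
Δ = 0

For a quadratic a x^2 + b x + c the discriminant is Δ = b^2 - 4ac = (-4)^2 - 4*(2)*(2) = 16 - (16) = 0.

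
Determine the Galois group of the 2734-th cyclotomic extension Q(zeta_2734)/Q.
|Gal(Q(zeta_2734)/Q)| = phi(2734) = 1366; group ≅ (Z/2734Z)^* ≅ Z/1366Z

The n-th cyclotomic polynomial Φ_2734(x) is the minimal polynomial of zeta_2734 over Q and has degree phi(2734) = 1366. So Q(zeta_2734) is a degree-1366 Galois extension with Galois group (Z/2734Z)^*. By CRT, (Z/2734Z)^* ≅ (Z/2Z)^* × (Z/1367Z)^*. Each prime-power unit group is (Z/2Z)^* ≅ trivial group (order 1); (Z/1367Z)^* ≅ Z/1366Z. Hence Gal(Q(zeta_2734)/Q) ≅ Z/1366Z.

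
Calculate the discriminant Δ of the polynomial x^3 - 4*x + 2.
Δ = 148

For a depressed cubic x^3 + p x + q the discriminant is Δ = -4 p^3 - 27 q^2 = -4*(-4)^3 - 27*(2)^2 = 256 - 108 = 148.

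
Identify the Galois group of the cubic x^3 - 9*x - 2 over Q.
Gal(K/Q) = S_3 (symmetric group of order 6)

Compute the discriminant of x^3 + (0)*x^2 + (-9)*x + (-2): Δ = 2808. Since Δ is not a rational square, the Galois group is not contained in A_3; it must be the full S_3 (irreducibility of the cubic rules out anything smaller).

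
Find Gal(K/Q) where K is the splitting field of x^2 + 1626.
Gal(K/Q) = Z/2Z (cyclic of order 2)

x^2 + 1626 is irreducible over Q since -1626 is not a rational square. The splitting field Q(sqrt(-1626)) has degree 2 over Q, and its unique nontrivial automorphism is sqrt(-1626) ↦ -sqrt(-1626). Hence Gal(Q(sqrt(-1626))/Q) = Z/2Z.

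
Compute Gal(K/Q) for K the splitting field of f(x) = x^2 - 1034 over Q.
Gal(K/Q) = Z/2Z (cyclic of order 2)

x^2 - 1034 is irreducible over Q since 1034 is not a rational square. The splitting field Q(sqrt(1034)) has degree 2 over Q, and its unique nontrivial automorphism is sqrt(1034) ↦ -sqrt(1034). Hence Gal(Q(sqrt(1034))/Q) = Z/2Z.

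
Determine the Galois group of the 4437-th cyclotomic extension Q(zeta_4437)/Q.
|Gal(Q(zeta_4437)/Q)| = phi(4437) = 2688; group ≅ (Z/4437Z)^* ≅ Z/6Z × Z/16Z × Z/28Z

The n-th cyclotomic polynomial Φ_4437(x) is the minimal polynomial of zeta_4437 over Q and has degree phi(4437) = 2688. So Q(zeta_4437) is a degree-2688 Galois extension with Galois group (Z/4437Z)^*. By CRT, (Z/4437Z)^* ≅ (Z/9Z)^* × (Z/17Z)^* × (Z/29Z)^*. Each prime-power unit group is (Z/9Z)^* ≅ Z/6Z; (Z/17Z)^* ≅ Z/16Z; (Z/29Z)^* ≅ Z/28Z. Hence Gal(Q(zeta_4437)/Q) ≅ Z/6Z × Z/16Z × Z/28Z.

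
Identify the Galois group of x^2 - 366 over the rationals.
Gal(K/Q) = Z/2Z (cyclic of order 2)

x^2 - 366 is irreducible over Q since 366 is not a rational square. The splitting field Q(sqrt(366)) has degree 2 over Q, and its unique nontrivial automorphism is sqrt(366) ↦ -sqrt(366). Hence Gal(Q(sqrt(366))/Q) = Z/2Z.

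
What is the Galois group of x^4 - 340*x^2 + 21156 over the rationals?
Gal(K/Q) = V_4 (Klein four-group, Z/2Z × Z/2Z)

f factors as (x^2 - 258)(x^2 - 82), so the splitting field is K = Q(sqrt(258), sqrt(82)). The elements 258, 82, 21156 are all non-squares in Q, so sqrt(258) and sqrt(82) generate independent quadratic extensions. Thus [K:Q] = 4 and Gal(K/Q) is generated by the two order-2 automorphisms sqrt(258) ↦ -sqrt(258) and sqrt(82) ↦ -sqrt(82), giving V_4.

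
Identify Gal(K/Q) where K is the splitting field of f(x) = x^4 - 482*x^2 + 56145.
Gal(K/Q) = V_4 (Klein four-group, Z/2Z × Z/2Z)

f factors as (x^2 - 285)(x^2 - 197), so the splitting field is K = Q(sqrt(285), sqrt(197)). The elements 285, 197, 56145 are all non-squares in Q, so sqrt(285) and sqrt(197) generate independent quadratic extensions. Thus [K:Q] = 4 and Gal(K/Q) is generated by the two order-2 automorphisms sqrt(285) ↦ -sqrt(285) and sqrt(197) ↦ -sqrt(197), giving V_4.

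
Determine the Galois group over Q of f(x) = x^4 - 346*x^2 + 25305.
Gal(K/Q) = V_4 (Klein four-group, Z/2Z × Z/2Z)

f factors as (x^2 - 105)(x^2 - 241), so the splitting field is K = Q(sqrt(105), sqrt(241)). The elements 105, 241, 25305 are all non-squares in Q, so sqrt(105) and sqrt(241) generate independent quadratic extensions. Thus [K:Q] = 4 and Gal(K/Q) is generated by the two order-2 automorphisms sqrt(105) ↦ -sqrt(105) and sqrt(241) ↦ -sqrt(241), giving V_4.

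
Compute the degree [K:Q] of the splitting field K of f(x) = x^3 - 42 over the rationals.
[K:Q] = 6

x^3 - 42 has one real root r = 42^(1/3) and two complex roots r*zeta_3, r*zeta_3^2 where zeta_3 = e^(2*pi*i/3). The splitting field is Q(r, zeta_3). [Q(r):Q] = 3 and [Q(zeta_3):Q] = 2 with gcd = 1, so [Q(r, zeta_3):Q] = 3 * 2 = 6.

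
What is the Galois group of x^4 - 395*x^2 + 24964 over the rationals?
Gal(K/Q) = Z/2Z (cyclic of order 2)

f factors as (x^2 - 316)(x^2 - 79), so the splitting field is K = Q(sqrt(316), sqrt(79)). The squarefree part of 316 is 79 and the squarefree part of 79 is also 79, so sqrt(316) and sqrt(79) are both rational multiples of sqrt(79). Hence Q(sqrt(316)) = Q(sqrt(79)) = Q(sqrt(79)), and the splitting field collapses to a single degree-2 extension with Galois group Z/2Z.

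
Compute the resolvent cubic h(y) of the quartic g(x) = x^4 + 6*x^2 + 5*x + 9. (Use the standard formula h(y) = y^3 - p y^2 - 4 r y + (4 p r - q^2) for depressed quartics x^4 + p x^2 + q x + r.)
h(y) = y^3 - 6*y^2 - 36*y + 191

Identify coefficients: p = 6, q = 5, r = 9.
Plug into h(y) = y^3 - p y^2 - 4 r y + (4 p r - q^2):
  h(y) = y^3 - (6) y^2 - 4*(9) y + (4*(6)*(9) - (5)^2)
       = y^3 + (-6) y^2 + (-36) y + (191).
Simplifying: h(y) = y^3 - 6*y^2 - 36*y + 191.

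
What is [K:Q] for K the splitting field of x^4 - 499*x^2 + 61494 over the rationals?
[K:Q] = 4

f factors as (x^2 - 222)(x^2 - 277); the splitting field is K = Q(sqrt(222), sqrt(277)). Since 222, 277, and 61494 are all non-squares in Q, the three subfields Q(sqrt(222)), Q(sqrt(277)), Q(sqrt(61494)) are distinct degree-2 extensions, so [K:Q] = 4 (Klein four Galois group).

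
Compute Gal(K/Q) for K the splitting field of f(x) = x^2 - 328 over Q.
Gal(K/Q) = Z/2Z (cyclic of order 2)

x^2 - 328 is irreducible over Q since 328 is not a rational square. The splitting field Q(sqrt(328)) has degree 2 over Q, and its unique nontrivial automorphism is sqrt(328) ↦ -sqrt(328). Hence Gal(Q(sqrt(328))/Q) = Z/2Z.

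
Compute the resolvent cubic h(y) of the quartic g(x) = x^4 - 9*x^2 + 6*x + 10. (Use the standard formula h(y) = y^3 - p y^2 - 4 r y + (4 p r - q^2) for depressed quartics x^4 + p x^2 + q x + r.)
h(y) = y^3 + 9*y^2 - 40*y - 396

Identify coefficients: p = -9, q = 6, r = 10.
Plug into h(y) = y^3 - p y^2 - 4 r y + (4 p r - q^2):
  h(y) = y^3 - (-9) y^2 - 4*(10) y + (4*(-9)*(10) - (6)^2)
       = y^3 + (9) y^2 + (-40) y + (-396).
Simplifying: h(y) = y^3 + 9*y^2 - 40*y - 396.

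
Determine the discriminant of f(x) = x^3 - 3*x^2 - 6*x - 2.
Δ = 216

For x^3 + a x^2 + b x + c the discriminant is Δ = 18 a b c - 4 a^3 c + a^2 b^2 - 4 b^3 - 27 c^2.
Plug a = -3, b = -6, c = -2:
  18*(-3)*(-6)*(-2) - 4*(-3)^3*(-2) + (-3)^2*(-6)^2 - 4*(-6)^3 - 27*(-2)^2
  = -648 + (-216) + 324 + (864) + (-108)
  = 216.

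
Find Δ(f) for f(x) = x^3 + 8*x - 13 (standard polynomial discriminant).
Δ = -6611

For a depressed cubic x^3 + p x + q the discriminant is Δ = -4 p^3 - 27 q^2 = -4*(8)^3 - 27*(-13)^2 = -2048 - 4563 = -6611.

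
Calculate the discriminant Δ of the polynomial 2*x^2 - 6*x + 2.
Δ = 20

For a quadratic a x^2 + b x + c the discriminant is Δ = b^2 - 4ac = (-6)^2 - 4*(2)*(2) = 36 - (16) = 20.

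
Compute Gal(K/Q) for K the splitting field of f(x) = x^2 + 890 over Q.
Gal(K/Q) = Z/2Z (cyclic of order 2)

x^2 + 890 is irreducible over Q since -890 is not a rational square. The splitting field Q(sqrt(-890)) has degree 2 over Q, and its unique nontrivial automorphism is sqrt(-890) ↦ -sqrt(-890). Hence Gal(Q(sqrt(-890))/Q) = Z/2Z.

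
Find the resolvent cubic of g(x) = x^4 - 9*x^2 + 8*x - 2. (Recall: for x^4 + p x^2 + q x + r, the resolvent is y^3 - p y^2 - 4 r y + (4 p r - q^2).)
h(y) = y^3 + 9*y^2 + 8*y + 8

Identify coefficients: p = -9, q = 8, r = -2.
Plug into h(y) = y^3 - p y^2 - 4 r y + (4 p r - q^2):
  h(y) = y^3 - (-9) y^2 - 4*(-2) y + (4*(-9)*(-2) - (8)^2)
       = y^3 + (9) y^2 + (8) y + (8).
Simplifying: h(y) = y^3 + 9*y^2 + 8*y + 8.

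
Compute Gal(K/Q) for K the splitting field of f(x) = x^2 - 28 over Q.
Gal(K/Q) = Z/2Z (cyclic of order 2)

x^2 - 28 is irreducible over Q since 28 is not a rational square. The splitting field Q(sqrt(28)) has degree 2 over Q, and its unique nontrivial automorphism is sqrt(28) ↦ -sqrt(28). Hence Gal(Q(sqrt(28))/Q) = Z/2Z.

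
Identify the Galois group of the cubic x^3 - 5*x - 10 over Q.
Gal(K/Q) = S_3 (symmetric group of order 6)

Compute the discriminant of x^3 + (0)*x^2 + (-5)*x + (-10): Δ = -2200. Since Δ is not a rational square, the Galois group is not contained in A_3; it must be the full S_3 (irreducibility of the cubic rules out anything smaller).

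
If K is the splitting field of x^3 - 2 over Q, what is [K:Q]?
[K:Q] = 6

x^3 - 2 has one real root r = 2^(1/3) and two complex roots r*zeta_3, r*zeta_3^2 where zeta_3 = e^(2*pi*i/3). The splitting field is Q(r, zeta_3). [Q(r):Q] = 3 and [Q(zeta_3):Q] = 2 with gcd = 1, so [Q(r, zeta_3):Q] = 3 * 2 = 6.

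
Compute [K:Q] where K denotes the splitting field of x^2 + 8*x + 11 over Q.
[K:Q] = 2

The discriminant of x^2 + (8)*x + (11) is b^2 - 4c = 64 - (44) = 20. Since 20 is not a perfect square in Q, the polynomial is irreducible over Q. Its two roots generate a degree-2 extension, so [K:Q] = 2.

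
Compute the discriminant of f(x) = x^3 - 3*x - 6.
Δ = -864

For x^3 + a x^2 + b x + c the discriminant is Δ = 18 a b c - 4 a^3 c + a^2 b^2 - 4 b^3 - 27 c^2.
Plug a = 0, b = -3, c = -6:
  18*(0)*(-3)*(-6) - 4*(0)^3*(-6) + (0)^2*(-3)^2 - 4*(-3)^3 - 27*(-6)^2
  = 0 + (0) + 0 + (108) + (-972)
  = -864.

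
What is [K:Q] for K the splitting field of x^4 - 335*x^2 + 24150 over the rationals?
[K:Q] = 4

f factors as (x^2 - 105)(x^2 - 230); the splitting field is K = Q(sqrt(105), sqrt(230)). Since 105, 230, and 24150 are all non-squares in Q, the three subfields Q(sqrt(105)), Q(sqrt(230)), Q(sqrt(24150)) are distinct degree-2 extensions, so [K:Q] = 4 (Klein four Galois group).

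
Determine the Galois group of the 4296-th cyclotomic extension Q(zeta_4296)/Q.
|Gal(Q(zeta_4296)/Q)| = phi(4296) = 1424; group ≅ (Z/4296Z)^* ≅ Z/2Z × Z/2Z × Z/2Z × Z/178Z

The n-th cyclotomic polynomial Φ_4296(x) is the minimal polynomial of zeta_4296 over Q and has degree phi(4296) = 1424. So Q(zeta_4296) is a degree-1424 Galois extension with Galois group (Z/4296Z)^*. By CRT, (Z/4296Z)^* ≅ (Z/8Z)^* × (Z/3Z)^* × (Z/179Z)^*. Each prime-power unit group is (Z/8Z)^* ≅ Z/2Z × Z/2Z; (Z/3Z)^* ≅ Z/2Z; (Z/179Z)^* ≅ Z/178Z. Hence Gal(Q(zeta_4296)/Q) ≅ Z/2Z × Z/2Z × Z/2Z × Z/178Z.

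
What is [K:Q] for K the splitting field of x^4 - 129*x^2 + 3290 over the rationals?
[K:Q] = 4

f factors as (x^2 - 94)(x^2 - 35); the splitting field is K = Q(sqrt(94), sqrt(35)). Since 94, 35, and 3290 are all non-squares in Q, the three subfields Q(sqrt(94)), Q(sqrt(35)), Q(sqrt(3290)) are distinct degree-2 extensions, so [K:Q] = 4 (Klein four Galois group).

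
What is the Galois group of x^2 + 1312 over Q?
Gal(K/Q) = Z/2Z (cyclic of order 2)

x^2 + 1312 is irreducible over Q since -1312 is not a rational square. The splitting field Q(sqrt(-1312)) has degree 2 over Q, and its unique nontrivial automorphism is sqrt(-1312) ↦ -sqrt(-1312). Hence Gal(Q(sqrt(-1312))/Q) = Z/2Z.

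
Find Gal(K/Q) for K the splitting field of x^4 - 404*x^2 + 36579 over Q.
Gal(K/Q) = V_4 (Klein four-group, Z/2Z × Z/2Z)

f factors as (x^2 - 267)(x^2 - 137), so the splitting field is K = Q(sqrt(267), sqrt(137)). The elements 267, 137, 36579 are all non-squares in Q, so sqrt(267) and sqrt(137) generate independent quadratic extensions. Thus [K:Q] = 4 and Gal(K/Q) is generated by the two order-2 automorphisms sqrt(267) ↦ -sqrt(267) and sqrt(137) ↦ -sqrt(137), giving V_4.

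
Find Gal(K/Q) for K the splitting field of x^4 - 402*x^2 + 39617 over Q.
Gal(K/Q) = V_4 (Klein four-group, Z/2Z × Z/2Z)

f factors as (x^2 - 229)(x^2 - 173), so the splitting field is K = Q(sqrt(229), sqrt(173)). The elements 229, 173, 39617 are all non-squares in Q, so sqrt(229) and sqrt(173) generate independent quadratic extensions. Thus [K:Q] = 4 and Gal(K/Q) is generated by the two order-2 automorphisms sqrt(229) ↦ -sqrt(229) and sqrt(173) ↦ -sqrt(173), giving V_4.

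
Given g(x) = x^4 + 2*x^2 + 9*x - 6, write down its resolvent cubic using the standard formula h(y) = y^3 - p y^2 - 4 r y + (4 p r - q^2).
h(y) = y^3 - 2*y^2 + 24*y - 129

Identify coefficients: p = 2, q = 9, r = -6.
Plug into h(y) = y^3 - p y^2 - 4 r y + (4 p r - q^2):
  h(y) = y^3 - (2) y^2 - 4*(-6) y + (4*(2)*(-6) - (9)^2)
       = y^3 + (-2) y^2 + (24) y + (-129).
Simplifying: h(y) = y^3 - 2*y^2 + 24*y - 129.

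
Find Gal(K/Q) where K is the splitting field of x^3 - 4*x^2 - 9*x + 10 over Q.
Gal(K/Q) = S_3 (symmetric group of order 6)

Compute the discriminant of x^3 + (-4)*x^2 + (-9)*x + (10): Δ = 10552. Since Δ is not a rational square, the Galois group is not contained in A_3; it must be the full S_3 (irreducibility of the cubic rules out anything smaller).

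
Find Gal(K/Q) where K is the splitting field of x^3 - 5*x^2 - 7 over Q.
Gal(K/Q) = S_3 (symmetric group of order 6)

Compute the discriminant of x^3 + (-5)*x^2 + (0)*x + (-7): Δ = -4823. Since Δ is not a rational square, the Galois group is not contained in A_3; it must be the full S_3 (irreducibility of the cubic rules out anything smaller).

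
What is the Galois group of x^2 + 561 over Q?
Gal(K/Q) = Z/2Z (cyclic of order 2)

x^2 + 561 is irreducible over Q since -561 is not a rational square. The splitting field Q(sqrt(-561)) has degree 2 over Q, and its unique nontrivial automorphism is sqrt(-561) ↦ -sqrt(-561). Hence Gal(Q(sqrt(-561))/Q) = Z/2Z.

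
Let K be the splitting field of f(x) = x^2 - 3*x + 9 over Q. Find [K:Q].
[K:Q] = 2

The discriminant of x^2 + (-3)*x + (9) is b^2 - 4c = 9 - (36) = -27. Since -27 is not a perfect square in Q, the polynomial is irreducible over Q. Its two roots generate a degree-2 extension, so [K:Q] = 2.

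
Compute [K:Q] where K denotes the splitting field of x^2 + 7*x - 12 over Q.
[K:Q] = 2

The discriminant of x^2 + (7)*x + (-12) is b^2 - 4c = 49 - (-48) = 97. Since 97 is not a perfect square in Q, the polynomial is irreducible over Q. Its two roots generate a degree-2 extension, so [K:Q] = 2.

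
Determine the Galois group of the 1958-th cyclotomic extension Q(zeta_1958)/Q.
|Gal(Q(zeta_1958)/Q)| = phi(1958) = 880; group ≅ (Z/1958Z)^* ≅ Z/10Z × Z/88Z

The n-th cyclotomic polynomial Φ_1958(x) is the minimal polynomial of zeta_1958 over Q and has degree phi(1958) = 880. So Q(zeta_1958) is a degree-880 Galois extension with Galois group (Z/1958Z)^*. By CRT, (Z/1958Z)^* ≅ (Z/2Z)^* × (Z/11Z)^* × (Z/89Z)^*. Each prime-power unit group is (Z/2Z)^* ≅ trivial group (order 1); (Z/11Z)^* ≅ Z/10Z; (Z/89Z)^* ≅ Z/88Z. Hence Gal(Q(zeta_1958)/Q) ≅ Z/10Z × Z/88Z.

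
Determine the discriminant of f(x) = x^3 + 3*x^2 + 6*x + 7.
Δ = -351

For x^3 + a x^2 + b x + c the discriminant is Δ = 18 a b c - 4 a^3 c + a^2 b^2 - 4 b^3 - 27 c^2.
Plug a = 3, b = 6, c = 7:
  18*(3)*(6)*(7) - 4*(3)^3*(7) + (3)^2*(6)^2 - 4*(6)^3 - 27*(7)^2
  = 2268 + (-756) + 324 + (-864) + (-1323)
  = -351.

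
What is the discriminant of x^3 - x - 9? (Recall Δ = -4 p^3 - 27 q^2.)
Δ = -2183

For a depressed cubic x^3 + p x + q the discriminant is Δ = -4 p^3 - 27 q^2 = -4*(-1)^3 - 27*(-9)^2 = 4 - 2187 = -2183.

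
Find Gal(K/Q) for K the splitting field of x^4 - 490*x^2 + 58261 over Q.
Gal(K/Q) = V_4 (Klein four-group, Z/2Z × Z/2Z)

f factors as (x^2 - 287)(x^2 - 203), so the splitting field is K = Q(sqrt(287), sqrt(203)). The elements 287, 203, 58261 are all non-squares in Q, so sqrt(287) and sqrt(203) generate independent quadratic extensions. Thus [K:Q] = 4 and Gal(K/Q) is generated by the two order-2 automorphisms sqrt(287) ↦ -sqrt(287) and sqrt(203) ↦ -sqrt(203), giving V_4.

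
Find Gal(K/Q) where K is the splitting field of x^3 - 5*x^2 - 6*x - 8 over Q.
Gal(K/Q) = S_3 (symmetric group of order 6)

Compute the discriminant of x^3 + (-5)*x^2 + (-6)*x + (-8): Δ = -8284. Since Δ is not a rational square, the Galois group is not contained in A_3; it must be the full S_3 (irreducibility of the cubic rules out anything smaller).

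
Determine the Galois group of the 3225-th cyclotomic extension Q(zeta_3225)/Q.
|Gal(Q(zeta_3225)/Q)| = phi(3225) = 1680; group ≅ (Z/3225Z)^* ≅ Z/2Z × Z/20Z × Z/42Z

The n-th cyclotomic polynomial Φ_3225(x) is the minimal polynomial of zeta_3225 over Q and has degree phi(3225) = 1680. So Q(zeta_3225) is a degree-1680 Galois extension with Galois group (Z/3225Z)^*. By CRT, (Z/3225Z)^* ≅ (Z/3Z)^* × (Z/25Z)^* × (Z/43Z)^*. Each prime-power unit group is (Z/3Z)^* ≅ Z/2Z; (Z/25Z)^* ≅ Z/20Z; (Z/43Z)^* ≅ Z/42Z. Hence Gal(Q(zeta_3225)/Q) ≅ Z/2Z × Z/20Z × Z/42Z.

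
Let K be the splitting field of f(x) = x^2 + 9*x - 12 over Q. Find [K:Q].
[K:Q] = 2

The discriminant of x^2 + (9)*x + (-12) is b^2 - 4c = 81 - (-48) = 129. Since 129 is not a perfect square in Q, the polynomial is irreducible over Q. Its two roots generate a degree-2 extension, so [K:Q] = 2.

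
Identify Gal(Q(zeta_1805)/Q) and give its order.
|Gal(Q(zeta_1805)/Q)| = phi(1805) = 1368; group ≅ (Z/1805Z)^* ≅ Z/4Z × Z/342Z

The n-th cyclotomic polynomial Φ_1805(x) is the minimal polynomial of zeta_1805 over Q and has degree phi(1805) = 1368. So Q(zeta_1805) is a degree-1368 Galois extension with Galois group (Z/1805Z)^*. By CRT, (Z/1805Z)^* ≅ (Z/5Z)^* × (Z/361Z)^*. Each prime-power unit group is (Z/5Z)^* ≅ Z/4Z; (Z/361Z)^* ≅ Z/342Z. Hence Gal(Q(zeta_1805)/Q) ≅ Z/4Z × Z/342Z.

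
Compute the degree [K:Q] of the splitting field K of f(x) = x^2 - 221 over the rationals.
[K:Q] = 2

The polynomial x^2 - 221 is irreducible over Q since 221 is not a perfect square. Its splitting field is Q(sqrt(221)), which has degree 2 over Q.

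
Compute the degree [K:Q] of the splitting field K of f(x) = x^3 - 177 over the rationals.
[K:Q] = 6

x^3 - 177 has one real root r = 177^(1/3) and two complex roots r*zeta_3, r*zeta_3^2 where zeta_3 = e^(2*pi*i/3). The splitting field is Q(r, zeta_3). [Q(r):Q] = 3 and [Q(zeta_3):Q] = 2 with gcd = 1, so [Q(r, zeta_3):Q] = 3 * 2 = 6.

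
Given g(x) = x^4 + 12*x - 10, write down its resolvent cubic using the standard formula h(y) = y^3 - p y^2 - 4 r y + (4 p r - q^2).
h(y) = y^3 + 40*y - 144

Identify coefficients: p = 0, q = 12, r = -10.
Plug into h(y) = y^3 - p y^2 - 4 r y + (4 p r - q^2):
  h(y) = y^3 - (0) y^2 - 4*(-10) y + (4*(0)*(-10) - (12)^2)
       = y^3 + (0) y^2 + (40) y + (-144).
Simplifying: h(y) = y^3 + 40*y - 144.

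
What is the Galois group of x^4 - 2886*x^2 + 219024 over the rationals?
Gal(K/Q) = Z/2Z (cyclic of order 2)

f factors as (x^2 - 2808)(x^2 - 78), so the splitting field is K = Q(sqrt(2808), sqrt(78)). The squarefree part of 2808 is 78 and the squarefree part of 78 is also 78, so sqrt(2808) and sqrt(78) are both rational multiples of sqrt(78). Hence Q(sqrt(2808)) = Q(sqrt(78)) = Q(sqrt(78)), and the splitting field collapses to a single degree-2 extension with Galois group Z/2Z.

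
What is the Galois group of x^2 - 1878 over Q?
Gal(K/Q) = Z/2Z (cyclic of order 2)

x^2 - 1878 is irreducible over Q since 1878 is not a rational square. The splitting field Q(sqrt(1878)) has degree 2 over Q, and its unique nontrivial automorphism is sqrt(1878) ↦ -sqrt(1878). Hence Gal(Q(sqrt(1878))/Q) = Z/2Z.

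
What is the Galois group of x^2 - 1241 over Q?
Gal(K/Q) = Z/2Z (cyclic of order 2)

x^2 - 1241 is irreducible over Q since 1241 is not a rational square. The splitting field Q(sqrt(1241)) has degree 2 over Q, and its unique nontrivial automorphism is sqrt(1241) ↦ -sqrt(1241). Hence Gal(Q(sqrt(1241))/Q) = Z/2Z.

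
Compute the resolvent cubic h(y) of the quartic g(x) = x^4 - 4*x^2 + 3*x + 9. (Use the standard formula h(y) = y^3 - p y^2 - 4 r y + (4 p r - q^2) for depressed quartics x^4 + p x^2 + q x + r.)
h(y) = y^3 + 4*y^2 - 36*y - 153

Identify coefficients: p = -4, q = 3, r = 9.
Plug into h(y) = y^3 - p y^2 - 4 r y + (4 p r - q^2):
  h(y) = y^3 - (-4) y^2 - 4*(9) y + (4*(-4)*(9) - (3)^2)
       = y^3 + (4) y^2 + (-36) y + (-153).
Simplifying: h(y) = y^3 + 4*y^2 - 36*y - 153.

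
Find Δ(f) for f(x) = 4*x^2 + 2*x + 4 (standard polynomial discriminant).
Δ = -60

For a quadratic a x^2 + b x + c the discriminant is Δ = b^2 - 4ac = (2)^2 - 4*(4)*(4) = 4 - (64) = -60.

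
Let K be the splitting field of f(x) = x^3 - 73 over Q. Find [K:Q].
[K:Q] = 6

x^3 - 73 has one real root r = 73^(1/3) and two complex roots r*zeta_3, r*zeta_3^2 where zeta_3 = e^(2*pi*i/3). The splitting field is Q(r, zeta_3). [Q(r):Q] = 3 and [Q(zeta_3):Q] = 2 with gcd = 1, so [Q(r, zeta_3):Q] = 3 * 2 = 6.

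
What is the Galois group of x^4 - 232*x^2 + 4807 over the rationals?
Gal(K/Q) = V_4 (Klein four-group, Z/2Z × Z/2Z)

f factors as (x^2 - 23)(x^2 - 209), so the splitting field is K = Q(sqrt(23), sqrt(209)). The elements 23, 209, 4807 are all non-squares in Q, so sqrt(23) and sqrt(209) generate independent quadratic extensions. Thus [K:Q] = 4 and Gal(K/Q) is generated by the two order-2 automorphisms sqrt(23) ↦ -sqrt(23) and sqrt(209) ↦ -sqrt(209), giving V_4.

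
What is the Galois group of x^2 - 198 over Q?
Gal(K/Q) = Z/2Z (cyclic of order 2)

x^2 - 198 is irreducible over Q since 198 is not a rational square. The splitting field Q(sqrt(198)) has degree 2 over Q, and its unique nontrivial automorphism is sqrt(198) ↦ -sqrt(198). Hence Gal(Q(sqrt(198))/Q) = Z/2Z.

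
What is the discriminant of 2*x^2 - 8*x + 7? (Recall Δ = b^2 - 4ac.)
Δ = 8

For a quadratic a x^2 + b x + c the discriminant is Δ = b^2 - 4ac = (-8)^2 - 4*(2)*(7) = 64 - (56) = 8.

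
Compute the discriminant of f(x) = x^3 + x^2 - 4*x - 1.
Δ = 321

For x^3 + a x^2 + b x + c the discriminant is Δ = 18 a b c - 4 a^3 c + a^2 b^2 - 4 b^3 - 27 c^2.
Plug a = 1, b = -4, c = -1:
  18*(1)*(-4)*(-1) - 4*(1)^3*(-1) + (1)^2*(-4)^2 - 4*(-4)^3 - 27*(-1)^2
  = 72 + (4) + 16 + (256) + (-27)
  = 321.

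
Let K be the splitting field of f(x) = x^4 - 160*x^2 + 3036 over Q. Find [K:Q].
[K:Q] = 4

f factors as (x^2 - 22)(x^2 - 138); the splitting field is K = Q(sqrt(22), sqrt(138)). Since 22, 138, and 3036 are all non-squares in Q, the three subfields Q(sqrt(22)), Q(sqrt(138)), Q(sqrt(3036)) are distinct degree-2 extensions, so [K:Q] = 4 (Klein four Galois group).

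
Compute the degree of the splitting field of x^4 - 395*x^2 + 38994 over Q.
[K:Q] = 4

f factors as (x^2 - 194)(x^2 - 201); the splitting field is K = Q(sqrt(194), sqrt(201)). Since 194, 201, and 38994 are all non-squares in Q, the three subfields Q(sqrt(194)), Q(sqrt(201)), Q(sqrt(38994)) are distinct degree-2 extensions, so [K:Q] = 4 (Klein four Galois group).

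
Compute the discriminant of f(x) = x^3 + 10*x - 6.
Δ = -4972

For a depressed cubic x^3 + p x + q the discriminant is Δ = -4 p^3 - 27 q^2 = -4*(10)^3 - 27*(-6)^2 = -4000 - 972 = -4972.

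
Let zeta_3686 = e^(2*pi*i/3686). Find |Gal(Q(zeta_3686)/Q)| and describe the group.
|Gal(Q(zeta_3686)/Q)| = phi(3686) = 1728; group ≅ (Z/3686Z)^* ≅ Z/18Z × Z/96Z

The n-th cyclotomic polynomial Φ_3686(x) is the minimal polynomial of zeta_3686 over Q and has degree phi(3686) = 1728. So Q(zeta_3686) is a degree-1728 Galois extension with Galois group (Z/3686Z)^*. By CRT, (Z/3686Z)^* ≅ (Z/2Z)^* × (Z/19Z)^* × (Z/97Z)^*. Each prime-power unit group is (Z/2Z)^* ≅ trivial group (order 1); (Z/19Z)^* ≅ Z/18Z; (Z/97Z)^* ≅ Z/96Z. Hence Gal(Q(zeta_3686)/Q) ≅ Z/18Z × Z/96Z.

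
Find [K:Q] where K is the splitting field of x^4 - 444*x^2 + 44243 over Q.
[K:Q] = 4

f factors as (x^2 - 293)(x^2 - 151); the splitting field is K = Q(sqrt(293), sqrt(151)). Since 293, 151, and 44243 are all non-squares in Q, the three subfields Q(sqrt(293)), Q(sqrt(151)), Q(sqrt(44243)) are distinct degree-2 extensions, so [K:Q] = 4 (Klein four Galois group).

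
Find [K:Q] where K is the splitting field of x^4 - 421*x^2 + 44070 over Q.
[K:Q] = 4

f factors as (x^2 - 226)(x^2 - 195); the splitting field is K = Q(sqrt(226), sqrt(195)). Since 226, 195, and 44070 are all non-squares in Q, the three subfields Q(sqrt(226)), Q(sqrt(195)), Q(sqrt(44070)) are distinct degree-2 extensions, so [K:Q] = 4 (Klein four Galois group).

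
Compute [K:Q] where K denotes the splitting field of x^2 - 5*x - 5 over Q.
[K:Q] = 2

The discriminant of x^2 + (-5)*x + (-5) is b^2 - 4c = 25 - (-20) = 45. Since 45 is not a perfect square in Q, the polynomial is irreducible over Q. Its two roots generate a degree-2 extension, so [K:Q] = 2.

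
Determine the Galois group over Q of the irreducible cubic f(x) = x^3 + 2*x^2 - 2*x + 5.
Gal(K/Q) = S_3 (symmetric group of order 6)

Compute the discriminant of x^3 + (2)*x^2 + (-2)*x + (5): Δ = -1147. Since Δ is not a rational square, the Galois group is not contained in A_3; it must be the full S_3 (irreducibility of the cubic rules out anything smaller).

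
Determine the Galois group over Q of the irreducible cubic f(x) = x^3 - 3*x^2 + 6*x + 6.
Gal(K/Q) = S_3 (symmetric group of order 6)

Compute the discriminant of x^3 + (-3)*x^2 + (6)*x + (6): Δ = -2808. Since Δ is not a rational square, the Galois group is not contained in A_3; it must be the full S_3 (irreducibility of the cubic rules out anything smaller).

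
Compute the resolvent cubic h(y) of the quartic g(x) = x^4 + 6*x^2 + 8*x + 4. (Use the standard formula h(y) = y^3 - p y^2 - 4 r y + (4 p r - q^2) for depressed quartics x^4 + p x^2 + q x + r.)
h(y) = y^3 - 6*y^2 - 16*y + 32

Identify coefficients: p = 6, q = 8, r = 4.
Plug into h(y) = y^3 - p y^2 - 4 r y + (4 p r - q^2):
  h(y) = y^3 - (6) y^2 - 4*(4) y + (4*(6)*(4) - (8)^2)
       = y^3 + (-6) y^2 + (-16) y + (32).
Simplifying: h(y) = y^3 - 6*y^2 - 16*y + 32.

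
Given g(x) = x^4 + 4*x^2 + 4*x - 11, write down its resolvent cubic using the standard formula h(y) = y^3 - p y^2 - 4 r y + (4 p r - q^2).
h(y) = y^3 - 4*y^2 + 44*y - 192

Identify coefficients: p = 4, q = 4, r = -11.
Plug into h(y) = y^3 - p y^2 - 4 r y + (4 p r - q^2):
  h(y) = y^3 - (4) y^2 - 4*(-11) y + (4*(4)*(-11) - (4)^2)
       = y^3 + (-4) y^2 + (44) y + (-192).
Simplifying: h(y) = y^3 - 4*y^2 + 44*y - 192.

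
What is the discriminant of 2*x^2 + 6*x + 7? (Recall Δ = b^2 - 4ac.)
Δ = -20

For a quadratic a x^2 + b x + c the discriminant is Δ = b^2 - 4ac = (6)^2 - 4*(2)*(7) = 36 - (56) = -20.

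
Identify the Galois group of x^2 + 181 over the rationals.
Gal(K/Q) = Z/2Z (cyclic of order 2)

x^2 + 181 is irreducible over Q since -181 is not a rational square. The splitting field Q(sqrt(-181)) has degree 2 over Q, and its unique nontrivial automorphism is sqrt(-181) ↦ -sqrt(-181). Hence Gal(Q(sqrt(-181))/Q) = Z/2Z.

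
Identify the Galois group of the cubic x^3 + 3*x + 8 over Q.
Gal(K/Q) = S_3 (symmetric group of order 6)

Compute the discriminant of x^3 + (0)*x^2 + (3)*x + (8): Δ = -1836. Since Δ is not a rational square, the Galois group is not contained in A_3; it must be the full S_3 (irreducibility of the cubic rules out anything smaller).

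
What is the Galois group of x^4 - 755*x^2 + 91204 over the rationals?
Gal(K/Q) = Z/2Z (cyclic of order 2)

f factors as (x^2 - 604)(x^2 - 151), so the splitting field is K = Q(sqrt(604), sqrt(151)). The squarefree part of 604 is 151 and the squarefree part of 151 is also 151, so sqrt(604) and sqrt(151) are both rational multiples of sqrt(151). Hence Q(sqrt(604)) = Q(sqrt(151)) = Q(sqrt(151)), and the splitting field collapses to a single degree-2 extension with Galois group Z/2Z.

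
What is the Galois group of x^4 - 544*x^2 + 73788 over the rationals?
Gal(K/Q) = V_4 (Klein four-group, Z/2Z × Z/2Z)

f factors as (x^2 - 258)(x^2 - 286), so the splitting field is K = Q(sqrt(258), sqrt(286)). The elements 258, 286, 73788 are all non-squares in Q, so sqrt(258) and sqrt(286) generate independent quadratic extensions. Thus [K:Q] = 4 and Gal(K/Q) is generated by the two order-2 automorphisms sqrt(258) ↦ -sqrt(258) and sqrt(286) ↦ -sqrt(286), giving V_4.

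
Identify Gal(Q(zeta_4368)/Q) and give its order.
|Gal(Q(zeta_4368)/Q)| = phi(4368) = 1152; group ≅ (Z/4368Z)^* ≅ Z/2Z × Z/2Z × Z/4Z × Z/6Z × Z/12Z

The n-th cyclotomic polynomial Φ_4368(x) is the minimal polynomial of zeta_4368 over Q and has degree phi(4368) = 1152. So Q(zeta_4368) is a degree-1152 Galois extension with Galois group (Z/4368Z)^*. By CRT, (Z/4368Z)^* ≅ (Z/16Z)^* × (Z/3Z)^* × (Z/7Z)^* × (Z/13Z)^*. Each prime-power unit group is (Z/16Z)^* ≅ Z/2Z × Z/4Z; (Z/3Z)^* ≅ Z/2Z; (Z/7Z)^* ≅ Z/6Z; (Z/13Z)^* ≅ Z/12Z. Hence Gal(Q(zeta_4368)/Q) ≅ Z/2Z × Z/2Z × Z/4Z × Z/6Z × Z/12Z.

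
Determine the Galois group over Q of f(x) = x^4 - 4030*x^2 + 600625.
Gal(K/Q) = Z/2Z (cyclic of order 2)

f factors as (x^2 - 3875)(x^2 - 155), so the splitting field is K = Q(sqrt(3875), sqrt(155)). The squarefree part of 3875 is 155 and the squarefree part of 155 is also 155, so sqrt(3875) and sqrt(155) are both rational multiples of sqrt(155). Hence Q(sqrt(3875)) = Q(sqrt(155)) = Q(sqrt(155)), and the splitting field collapses to a single degree-2 extension with Galois group Z/2Z.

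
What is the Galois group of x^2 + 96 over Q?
Gal(K/Q) = Z/2Z (cyclic of order 2)

x^2 + 96 is irreducible over Q since -96 is not a rational square. The splitting field Q(sqrt(-96)) has degree 2 over Q, and its unique nontrivial automorphism is sqrt(-96) ↦ -sqrt(-96). Hence Gal(Q(sqrt(-96))/Q) = Z/2Z.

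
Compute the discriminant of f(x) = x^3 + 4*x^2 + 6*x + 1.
Δ = -139

For x^3 + a x^2 + b x + c the discriminant is Δ = 18 a b c - 4 a^3 c + a^2 b^2 - 4 b^3 - 27 c^2.
Plug a = 4, b = 6, c = 1:
  18*(4)*(6)*(1) - 4*(4)^3*(1) + (4)^2*(6)^2 - 4*(6)^3 - 27*(1)^2
  = 432 + (-256) + 576 + (-864) + (-27)
  = -139.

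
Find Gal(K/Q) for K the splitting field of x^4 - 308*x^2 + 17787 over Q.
Gal(K/Q) = V_4 (Klein four-group, Z/2Z × Z/2Z)

f factors as (x^2 - 231)(x^2 - 77), so the splitting field is K = Q(sqrt(231), sqrt(77)). The elements 231, 77, 17787 are all non-squares in Q, so sqrt(231) and sqrt(77) generate independent quadratic extensions. Thus [K:Q] = 4 and Gal(K/Q) is generated by the two order-2 automorphisms sqrt(231) ↦ -sqrt(231) and sqrt(77) ↦ -sqrt(77), giving V_4.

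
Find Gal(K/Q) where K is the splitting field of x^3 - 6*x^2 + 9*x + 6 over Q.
Gal(K/Q) = S_3 (symmetric group of order 6)

Compute the discriminant of x^3 + (-6)*x^2 + (9)*x + (6): Δ = -1620. Since Δ is not a rational square, the Galois group is not contained in A_3; it must be the full S_3 (irreducibility of the cubic rules out anything smaller).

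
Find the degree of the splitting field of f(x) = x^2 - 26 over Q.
[K:Q] = 2

The polynomial x^2 - 26 is irreducible over Q since 26 is not a perfect square. Its splitting field is Q(sqrt(26)), which has degree 2 over Q.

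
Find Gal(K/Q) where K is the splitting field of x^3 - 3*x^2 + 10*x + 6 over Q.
Gal(K/Q) = S_3 (symmetric group of order 6)

Compute the discriminant of x^3 + (-3)*x^2 + (10)*x + (6): Δ = -6664. Since Δ is not a rational square, the Galois group is not contained in A_3; it must be the full S_3 (irreducibility of the cubic rules out anything smaller).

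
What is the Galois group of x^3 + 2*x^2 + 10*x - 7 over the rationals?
Gal(K/Q) = S_3 (symmetric group of order 6)

Compute the discriminant of x^3 + (2)*x^2 + (10)*x + (-7): Δ = -7219. Since Δ is not a rational square, the Galois group is not contained in A_3; it must be the full S_3 (irreducibility of the cubic rules out anything smaller).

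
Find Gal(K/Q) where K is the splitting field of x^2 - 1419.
Gal(K/Q) = Z/2Z (cyclic of order 2)

x^2 - 1419 is irreducible over Q since 1419 is not a rational square. The splitting field Q(sqrt(1419)) has degree 2 over Q, and its unique nontrivial automorphism is sqrt(1419) ↦ -sqrt(1419). Hence Gal(Q(sqrt(1419))/Q) = Z/2Z.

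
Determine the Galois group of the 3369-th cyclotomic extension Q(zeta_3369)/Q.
|Gal(Q(zeta_3369)/Q)| = phi(3369) = 2244; group ≅ (Z/3369Z)^* ≅ Z/2Z × Z/1122Z

The n-th cyclotomic polynomial Φ_3369(x) is the minimal polynomial of zeta_3369 over Q and has degree phi(3369) = 2244. So Q(zeta_3369) is a degree-2244 Galois extension with Galois group (Z/3369Z)^*. By CRT, (Z/3369Z)^* ≅ (Z/3Z)^* × (Z/1123Z)^*. Each prime-power unit group is (Z/3Z)^* ≅ Z/2Z; (Z/1123Z)^* ≅ Z/1122Z. Hence Gal(Q(zeta_3369)/Q) ≅ Z/2Z × Z/1122Z.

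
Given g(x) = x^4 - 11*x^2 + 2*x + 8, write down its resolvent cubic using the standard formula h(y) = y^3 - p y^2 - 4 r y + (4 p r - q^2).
h(y) = y^3 + 11*y^2 - 32*y - 356

Identify coefficients: p = -11, q = 2, r = 8.
Plug into h(y) = y^3 - p y^2 - 4 r y + (4 p r - q^2):
  h(y) = y^3 - (-11) y^2 - 4*(8) y + (4*(-11)*(8) - (2)^2)
       = y^3 + (11) y^2 + (-32) y + (-356).
Simplifying: h(y) = y^3 + 11*y^2 - 32*y - 356.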